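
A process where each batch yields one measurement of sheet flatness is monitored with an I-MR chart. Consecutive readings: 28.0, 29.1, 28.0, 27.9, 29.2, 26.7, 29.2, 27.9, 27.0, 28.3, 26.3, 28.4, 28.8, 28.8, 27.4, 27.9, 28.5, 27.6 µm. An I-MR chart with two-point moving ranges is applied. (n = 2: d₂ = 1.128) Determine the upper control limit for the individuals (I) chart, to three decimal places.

31.184

X̄ = (28.0 + 29.1 + 28.0 + 27.9 + 29.2 + 26.7 + 29.2 + 27.9 + 27.0 + 28.3 + 26.3 + 28.4 + 28.8 + 28.8 + 27.4 + 27.9 + 28.5 + 27.6) / 18 = 28.0556
Moving ranges: 1.1, 1.1, 0.1, 1.3, 2.5, 2.5, 1.3, 0.9, 1.3, 2.0, 2.1, 0.4, 0.0, 1.4, 0.5, 0.6, 0.9; M̄R̄ = 20.0000 / 17 = 1.1765
UCL = X̄ + 3·M̄R̄/d₂ = 28.0556 + 3 × 1.1765 / 1.128 = 31.1845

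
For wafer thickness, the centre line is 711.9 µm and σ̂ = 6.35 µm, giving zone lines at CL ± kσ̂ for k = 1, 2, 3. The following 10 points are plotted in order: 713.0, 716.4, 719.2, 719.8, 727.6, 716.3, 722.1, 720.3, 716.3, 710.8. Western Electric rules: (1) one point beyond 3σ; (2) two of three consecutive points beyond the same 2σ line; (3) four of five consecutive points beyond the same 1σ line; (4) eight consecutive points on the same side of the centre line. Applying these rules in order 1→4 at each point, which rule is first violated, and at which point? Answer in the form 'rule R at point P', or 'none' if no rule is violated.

rule 3 at point 7

Zone of each point (C = within 1σ̂, B = 1σ̂–2σ̂, A = 2σ̂–3σ̂, * = beyond 3σ̂; sign = side of CL): 1:+C, 2:+C, 3:+B, 4:+B, 5:+A, 6:+C, 7:+B, 8:+B, 9:+C, 10:-C
Rule 3 (four of five consecutive points beyond the same 1σ limit) is satisfied at point 7.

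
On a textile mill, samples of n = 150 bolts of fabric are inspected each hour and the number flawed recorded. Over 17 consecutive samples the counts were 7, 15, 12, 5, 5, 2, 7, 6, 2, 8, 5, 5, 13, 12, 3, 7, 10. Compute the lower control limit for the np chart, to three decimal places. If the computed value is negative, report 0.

p̄ = Σdᵢ / (k·n) = 124 / (17 × 150) = 0.04863
LCL = np̄ − 3·√(np̄(1−p̄)) = 7.2941 − 3 × 2.6343 = -0.6087 → 0 (negative, so LCL = 0)

0.000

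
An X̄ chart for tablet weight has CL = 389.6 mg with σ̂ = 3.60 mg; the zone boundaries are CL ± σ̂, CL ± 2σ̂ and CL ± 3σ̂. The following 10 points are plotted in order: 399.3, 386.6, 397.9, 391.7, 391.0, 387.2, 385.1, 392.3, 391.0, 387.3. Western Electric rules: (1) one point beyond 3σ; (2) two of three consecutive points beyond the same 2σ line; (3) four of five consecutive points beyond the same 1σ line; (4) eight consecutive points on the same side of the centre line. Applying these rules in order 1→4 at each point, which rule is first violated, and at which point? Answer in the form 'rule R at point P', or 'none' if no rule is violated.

rule 2 at point 3

Zone of each point (C = within 1σ̂, B = 1σ̂–2σ̂, A = 2σ̂–3σ̂, * = beyond 3σ̂; sign = side of CL): 1:+A, 2:-C, 3:+A, 4:+C, 5:+C, 6:-C, 7:-B, 8:+C, 9:+C, 10:-C
Rule 2 (two of three consecutive points beyond the same 2σ limit) is satisfied at point 3.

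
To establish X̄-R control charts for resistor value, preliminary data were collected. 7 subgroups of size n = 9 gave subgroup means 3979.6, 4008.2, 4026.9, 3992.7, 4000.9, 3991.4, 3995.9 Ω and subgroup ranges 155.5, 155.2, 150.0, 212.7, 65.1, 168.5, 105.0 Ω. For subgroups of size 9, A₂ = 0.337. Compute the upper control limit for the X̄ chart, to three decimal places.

4048.092

X̄̄ = (3979.6 + 4008.2 + 4026.9 + 3992.7 + 4000.9 + 3991.4 + 3995.9) / 7 = 27995.6000 / 7 = 3999.3714
R̄ = (155.5 + 155.2 + 150.0 + 212.7 + 65.1 + 168.5 + 105.0) / 7 = 1012.0000 / 7 = 144.5714
UCL = X̄̄ + A₂·R̄ = 3999.3714 + 0.337 × 144.5714 = 4048.0920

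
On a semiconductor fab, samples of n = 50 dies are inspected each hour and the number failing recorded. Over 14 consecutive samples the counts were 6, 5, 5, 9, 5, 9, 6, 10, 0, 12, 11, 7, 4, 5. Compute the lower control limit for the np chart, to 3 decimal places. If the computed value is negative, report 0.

p̄ = Σdᵢ / (k·n) = 94 / (14 × 50) = 0.13429
LCL = np̄ − 3·√(np̄(1−p̄)) = 6.7143 − 3 × 2.4109 = -0.5185 → 0 (negative, so LCL = 0)

0.000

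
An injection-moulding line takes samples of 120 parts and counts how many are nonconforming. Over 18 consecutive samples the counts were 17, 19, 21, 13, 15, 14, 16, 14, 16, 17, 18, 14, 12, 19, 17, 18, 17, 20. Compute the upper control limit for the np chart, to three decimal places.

27.817

p̄ = Σdᵢ / (k·n) = 297 / (18 × 120) = 0.13750
UCL = np̄ + 3·√(np̄(1−p̄)) = 16.5000 + 3 × √(16.5000×0.86250) = 16.5000 + 3 × 3.7724 = 27.8173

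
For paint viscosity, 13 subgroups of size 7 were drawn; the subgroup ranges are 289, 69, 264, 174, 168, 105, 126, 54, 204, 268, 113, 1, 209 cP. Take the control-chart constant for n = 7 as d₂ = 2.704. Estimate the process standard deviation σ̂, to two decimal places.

R̄ = (289 + 69 + 264 + 174 + 168 + 105 + 126 + 54 + 204 + 268 + 113 + 1 + 209) / 13 = 157.2308
σ̂ = R̄ / d₂ = 157.2308 / 2.704 = 58.1475

58.15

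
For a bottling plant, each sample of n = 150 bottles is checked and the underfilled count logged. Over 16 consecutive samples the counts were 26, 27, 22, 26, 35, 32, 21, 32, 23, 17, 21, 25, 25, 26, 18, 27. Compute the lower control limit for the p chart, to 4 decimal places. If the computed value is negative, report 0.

0.0764

p̄ = Σdᵢ / (k·n) = 403 / (16 × 150) = 0.16792
LCL = p̄ − 3·√(p̄(1−p̄)/n) = 0.16792 − 3 × 0.03052 = 0.07636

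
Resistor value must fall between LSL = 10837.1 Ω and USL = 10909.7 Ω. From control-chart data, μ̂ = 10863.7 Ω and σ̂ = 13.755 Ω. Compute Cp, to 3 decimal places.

Cp = (USL − LSL) / (6σ̂) = (10909.7 − 10837.1) / (6 × 13.755) = 72.6000 / 82.5300 = 0.8797

0.880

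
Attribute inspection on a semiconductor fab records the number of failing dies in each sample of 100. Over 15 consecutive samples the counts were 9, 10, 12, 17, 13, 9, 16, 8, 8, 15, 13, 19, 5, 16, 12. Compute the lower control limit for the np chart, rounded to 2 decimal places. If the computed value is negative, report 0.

2.34

p̄ = Σdᵢ / (k·n) = 182 / (15 × 100) = 0.12133
LCL = np̄ − 3·√(np̄(1−p̄)) = 12.1333 − 3 × 3.2651 = 2.3379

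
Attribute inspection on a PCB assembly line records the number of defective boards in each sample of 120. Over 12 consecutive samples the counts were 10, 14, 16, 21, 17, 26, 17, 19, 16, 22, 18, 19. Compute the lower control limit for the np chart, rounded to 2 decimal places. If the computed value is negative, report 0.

p̄ = Σdᵢ / (k·n) = 215 / (12 × 120) = 0.14931
LCL = np̄ − 3·√(np̄(1−p̄)) = 17.9167 − 3 × 3.9041 = 6.2045

6.20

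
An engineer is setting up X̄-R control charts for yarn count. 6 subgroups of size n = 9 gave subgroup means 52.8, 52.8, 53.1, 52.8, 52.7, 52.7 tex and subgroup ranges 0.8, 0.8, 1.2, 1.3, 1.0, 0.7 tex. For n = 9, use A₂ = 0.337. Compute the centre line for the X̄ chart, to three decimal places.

52.817

X̄̄ = (52.8 + 52.8 + 53.1 + 52.8 + 52.7 + 52.7) / 6 = 316.9000 / 6 = 52.8167
CL = X̄̄ = 52.8167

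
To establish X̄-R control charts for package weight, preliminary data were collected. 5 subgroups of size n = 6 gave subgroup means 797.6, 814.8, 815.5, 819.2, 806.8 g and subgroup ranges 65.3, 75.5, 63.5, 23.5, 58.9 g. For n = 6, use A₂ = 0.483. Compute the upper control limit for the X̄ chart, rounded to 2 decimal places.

X̄̄ = (797.6 + 814.8 + 815.5 + 819.2 + 806.8) / 5 = 4053.9000 / 5 = 810.7800
R̄ = (65.3 + 75.5 + 63.5 + 23.5 + 58.9) / 5 = 286.7000 / 5 = 57.3400
UCL = X̄̄ + A₂·R̄ = 810.7800 + 0.483 × 57.3400 = 838.4752

838.48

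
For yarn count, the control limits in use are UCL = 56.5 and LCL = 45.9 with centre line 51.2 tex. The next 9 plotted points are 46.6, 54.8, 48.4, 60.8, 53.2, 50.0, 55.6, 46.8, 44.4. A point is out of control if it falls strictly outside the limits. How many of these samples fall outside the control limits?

Compare each point to [45.9, 56.5]: sample 4 = 60.8 > UCL; sample 9 = 44.4 < LCL.

2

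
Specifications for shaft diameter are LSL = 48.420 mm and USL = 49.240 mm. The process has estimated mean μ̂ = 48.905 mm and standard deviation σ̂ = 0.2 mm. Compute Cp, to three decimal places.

0.683

Cp = (USL − LSL) / (6σ̂) = (49.240 − 48.420) / (6 × 0.2) = 0.8200 / 1.2000 = 0.6833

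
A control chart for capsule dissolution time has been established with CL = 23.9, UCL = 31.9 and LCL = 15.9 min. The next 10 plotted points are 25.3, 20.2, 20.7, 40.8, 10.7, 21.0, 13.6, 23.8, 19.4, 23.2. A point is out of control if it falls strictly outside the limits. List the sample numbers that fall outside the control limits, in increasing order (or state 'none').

4, 5, 7

Compare each point to [15.9, 31.9]: sample 4 = 40.8 > UCL; sample 5 = 10.7 < LCL; sample 7 = 13.6 < LCL.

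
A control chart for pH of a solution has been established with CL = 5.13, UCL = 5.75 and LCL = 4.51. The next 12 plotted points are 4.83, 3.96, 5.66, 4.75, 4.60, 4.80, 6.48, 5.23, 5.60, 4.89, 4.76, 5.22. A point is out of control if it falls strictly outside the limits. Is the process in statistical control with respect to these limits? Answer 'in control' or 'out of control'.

out of control

Compare each point to [4.51, 5.75]: sample 2 = 3.96 < LCL; sample 7 = 6.48 > UCL.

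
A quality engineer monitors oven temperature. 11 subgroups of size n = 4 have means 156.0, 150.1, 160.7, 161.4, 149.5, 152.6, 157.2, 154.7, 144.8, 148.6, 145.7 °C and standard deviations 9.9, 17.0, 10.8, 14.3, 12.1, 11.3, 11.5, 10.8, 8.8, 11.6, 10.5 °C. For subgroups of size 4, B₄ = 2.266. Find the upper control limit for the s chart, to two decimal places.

26.49

s̄ = (9.9 + 17.0 + 10.8 + 14.3 + 12.1 + 11.3 + 11.5 + 10.8 + 8.8 + 11.6 + 10.5) / 11 = 11.6909
UCL_s = B₄·s̄ = 2.266 × 11.6909 = 26.4916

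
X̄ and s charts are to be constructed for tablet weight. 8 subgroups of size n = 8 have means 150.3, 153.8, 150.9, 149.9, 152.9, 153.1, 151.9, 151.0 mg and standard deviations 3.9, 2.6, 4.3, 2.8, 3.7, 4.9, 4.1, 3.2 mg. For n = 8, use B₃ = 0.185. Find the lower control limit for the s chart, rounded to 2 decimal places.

s̄ = (3.9 + 2.6 + 4.3 + 2.8 + 3.7 + 4.9 + 4.1 + 3.2) / 8 = 3.6875
LCL_s = B₃·s̄ = 0.185 × 3.6875 = 0.6822

0.68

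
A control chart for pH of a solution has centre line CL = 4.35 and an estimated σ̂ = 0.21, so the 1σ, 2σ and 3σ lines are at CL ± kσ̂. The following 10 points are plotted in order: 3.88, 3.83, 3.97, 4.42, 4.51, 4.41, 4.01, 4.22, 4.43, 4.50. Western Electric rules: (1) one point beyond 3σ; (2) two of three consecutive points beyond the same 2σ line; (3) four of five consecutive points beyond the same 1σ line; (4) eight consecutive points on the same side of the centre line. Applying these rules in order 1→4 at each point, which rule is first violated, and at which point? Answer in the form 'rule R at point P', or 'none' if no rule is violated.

Zone of each point (C = within 1σ̂, B = 1σ̂–2σ̂, A = 2σ̂–3σ̂, * = beyond 3σ̂; sign = side of CL): 1:-A, 2:-A, 3:-B, 4:+C, 5:+C, 6:+C, 7:-B, 8:-C, 9:+C, 10:+C
Rule 2 (two of three consecutive points beyond the same 2σ limit) is satisfied at point 2.

rule 2 at point 2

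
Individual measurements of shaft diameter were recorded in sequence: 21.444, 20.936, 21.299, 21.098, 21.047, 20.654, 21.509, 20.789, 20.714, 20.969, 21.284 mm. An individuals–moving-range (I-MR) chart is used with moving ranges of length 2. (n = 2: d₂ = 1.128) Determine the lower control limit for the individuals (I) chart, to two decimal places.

20.07

X̄ = (21.444 + 20.936 + 21.299 + 21.098 + 21.047 + 20.654 + 21.509 + 20.789 + 20.714 + 20.969 + 21.284) / 11 = 21.0675
Moving ranges: 0.508, 0.363, 0.201, 0.051, 0.393, 0.855, 0.720, 0.075, 0.255, 0.315; M̄R̄ = 3.7360 / 10 = 0.3736
LCL = X̄ − 3·M̄R̄/d₂ = 21.0675 − 3 × 0.3736 / 1.128 = 20.0739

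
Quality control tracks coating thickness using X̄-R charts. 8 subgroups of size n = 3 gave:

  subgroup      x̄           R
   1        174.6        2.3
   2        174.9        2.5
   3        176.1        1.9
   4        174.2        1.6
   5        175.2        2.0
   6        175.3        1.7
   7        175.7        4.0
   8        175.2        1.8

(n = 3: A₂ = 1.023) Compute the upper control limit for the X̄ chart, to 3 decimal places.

X̄̄ = (174.6 + 174.9 + 176.1 + 174.2 + 175.2 + 175.3 + 175.7 + 175.2) / 8 = 1401.2000 / 8 = 175.1500
R̄ = (2.3 + 2.5 + 1.9 + 1.6 + 2.0 + 1.7 + 4.0 + 1.8) / 8 = 17.8000 / 8 = 2.2250
UCL = X̄̄ + A₂·R̄ = 175.1500 + 1.023 × 2.2250 = 177.4262

177.426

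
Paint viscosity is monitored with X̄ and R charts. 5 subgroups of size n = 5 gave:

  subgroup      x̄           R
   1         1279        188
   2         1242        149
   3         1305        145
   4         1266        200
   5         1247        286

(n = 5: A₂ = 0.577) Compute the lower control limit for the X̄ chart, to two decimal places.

X̄̄ = (1279 + 1242 + 1305 + 1266 + 1247) / 5 = 6339.0000 / 5 = 1267.8000
R̄ = (188 + 149 + 145 + 200 + 286) / 5 = 968.0000 / 5 = 193.6000
LCL = X̄̄ − A₂·R̄ = 1267.8000 − 0.577 × 193.6000 = 1156.0928

1156.09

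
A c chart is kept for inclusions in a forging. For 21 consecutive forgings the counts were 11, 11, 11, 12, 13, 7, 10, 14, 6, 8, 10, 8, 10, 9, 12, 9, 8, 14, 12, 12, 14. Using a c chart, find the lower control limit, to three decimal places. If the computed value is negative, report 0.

c̄ = (11 + 11 + 11 + 12 + 13 + 7 + 10 + 14 + 6 + 8 + 10 + 8 + 10 + 9 + 12 + 9 + 8 + 14 + 12 + 12 + 14) / 21 = 221 / 21 = 10.5238
LCL = c̄ − 3√c̄ = 10.5238 − 3 × 3.2440 = 0.7917

0.792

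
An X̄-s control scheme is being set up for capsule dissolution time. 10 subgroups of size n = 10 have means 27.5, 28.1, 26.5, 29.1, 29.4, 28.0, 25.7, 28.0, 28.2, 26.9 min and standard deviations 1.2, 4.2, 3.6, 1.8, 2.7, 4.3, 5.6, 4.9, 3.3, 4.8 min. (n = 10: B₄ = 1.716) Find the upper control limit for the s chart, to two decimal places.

s̄ = (1.2 + 4.2 + 3.6 + 1.8 + 2.7 + 4.3 + 5.6 + 4.9 + 3.3 + 4.8) / 10 = 3.6400
UCL_s = B₄·s̄ = 1.716 × 3.6400 = 6.2462

6.25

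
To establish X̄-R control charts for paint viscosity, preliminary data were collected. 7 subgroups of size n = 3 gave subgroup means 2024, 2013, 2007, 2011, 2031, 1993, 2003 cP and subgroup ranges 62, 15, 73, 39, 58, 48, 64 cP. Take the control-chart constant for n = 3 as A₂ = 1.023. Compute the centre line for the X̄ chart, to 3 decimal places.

X̄̄ = (2024 + 2013 + 2007 + 2011 + 2031 + 1993 + 2003) / 7 = 14082.0000 / 7 = 2011.7143
CL = X̄̄ = 2011.7143

2011.714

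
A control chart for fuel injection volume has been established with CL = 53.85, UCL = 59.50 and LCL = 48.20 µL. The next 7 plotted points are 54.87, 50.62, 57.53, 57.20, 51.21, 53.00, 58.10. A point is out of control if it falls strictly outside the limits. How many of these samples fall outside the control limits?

0

All 7 points lie within [48.20, 59.50].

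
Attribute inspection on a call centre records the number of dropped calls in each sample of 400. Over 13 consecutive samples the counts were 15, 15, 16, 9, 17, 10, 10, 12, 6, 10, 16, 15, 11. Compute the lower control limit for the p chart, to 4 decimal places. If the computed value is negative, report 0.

p̄ = Σdᵢ / (k·n) = 162 / (13 × 400) = 0.03115
LCL = p̄ − 3·√(p̄(1−p̄)/n) = 0.03115 − 3 × 0.00869 = 0.00509

0.0051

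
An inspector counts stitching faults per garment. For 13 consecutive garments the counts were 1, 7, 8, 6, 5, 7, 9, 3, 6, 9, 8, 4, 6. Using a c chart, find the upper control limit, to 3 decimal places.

13.472

c̄ = (1 + 7 + 8 + 6 + 5 + 7 + 9 + 3 + 6 + 9 + 8 + 4 + 6) / 13 = 79 / 13 = 6.0769
UCL = c̄ + 3√c̄ = 6.0769 + 3 × √6.0769 = 6.0769 + 3 × 2.4651 = 13.4723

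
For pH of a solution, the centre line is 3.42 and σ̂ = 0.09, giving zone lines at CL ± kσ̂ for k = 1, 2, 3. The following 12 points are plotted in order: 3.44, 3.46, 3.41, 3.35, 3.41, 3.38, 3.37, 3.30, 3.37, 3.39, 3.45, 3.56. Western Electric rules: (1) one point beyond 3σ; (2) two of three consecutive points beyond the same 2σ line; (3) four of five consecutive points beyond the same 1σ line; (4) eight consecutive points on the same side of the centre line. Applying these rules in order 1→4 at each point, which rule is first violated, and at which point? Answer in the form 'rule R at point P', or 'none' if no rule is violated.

Zone of each point (C = within 1σ̂, B = 1σ̂–2σ̂, A = 2σ̂–3σ̂, * = beyond 3σ̂; sign = side of CL): 1:+C, 2:+C, 3:-C, 4:-C, 5:-C, 6:-C, 7:-C, 8:-B, 9:-C, 10:-C, 11:+C, 12:+B
Rule 4 (eight consecutive points on the same side of the centre line) is satisfied at point 10.

rule 4 at point 10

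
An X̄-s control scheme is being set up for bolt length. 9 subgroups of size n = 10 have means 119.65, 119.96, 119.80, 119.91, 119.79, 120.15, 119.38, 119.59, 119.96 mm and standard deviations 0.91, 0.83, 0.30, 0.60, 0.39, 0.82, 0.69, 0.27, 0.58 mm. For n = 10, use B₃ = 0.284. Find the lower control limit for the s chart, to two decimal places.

0.17

s̄ = (0.91 + 0.83 + 0.30 + 0.60 + 0.39 + 0.82 + 0.69 + 0.27 + 0.58) / 9 = 0.5989
LCL_s = B₃·s̄ = 0.284 × 0.5989 = 0.1701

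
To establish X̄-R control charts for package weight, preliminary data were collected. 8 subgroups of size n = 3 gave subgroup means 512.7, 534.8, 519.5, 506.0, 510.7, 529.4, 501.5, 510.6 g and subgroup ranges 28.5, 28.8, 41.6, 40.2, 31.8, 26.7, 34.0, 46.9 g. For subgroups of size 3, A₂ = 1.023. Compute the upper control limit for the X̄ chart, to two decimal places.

X̄̄ = (512.7 + 534.8 + 519.5 + 506.0 + 510.7 + 529.4 + 501.5 + 510.6) / 8 = 4125.2000 / 8 = 515.6500
R̄ = (28.5 + 28.8 + 41.6 + 40.2 + 31.8 + 26.7 + 34.0 + 46.9) / 8 = 278.5000 / 8 = 34.8125
UCL = X̄̄ + A₂·R̄ = 515.6500 + 1.023 × 34.8125 = 551.2632

551.26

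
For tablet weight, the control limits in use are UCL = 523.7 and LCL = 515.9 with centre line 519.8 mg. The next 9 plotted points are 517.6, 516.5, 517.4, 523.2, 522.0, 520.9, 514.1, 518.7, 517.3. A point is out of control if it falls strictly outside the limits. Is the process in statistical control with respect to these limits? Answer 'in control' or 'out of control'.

out of control

Compare each point to [515.9, 523.7]: sample 7 = 514.1 < LCL.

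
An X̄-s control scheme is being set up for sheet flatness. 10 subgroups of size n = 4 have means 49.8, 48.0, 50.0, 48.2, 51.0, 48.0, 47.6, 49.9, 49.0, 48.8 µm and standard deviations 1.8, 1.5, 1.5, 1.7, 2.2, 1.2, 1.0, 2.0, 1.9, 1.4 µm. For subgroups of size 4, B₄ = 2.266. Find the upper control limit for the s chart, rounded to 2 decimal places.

3.67

s̄ = (1.8 + 1.5 + 1.5 + 1.7 + 2.2 + 1.2 + 1.0 + 2.0 + 1.9 + 1.4) / 10 = 1.6200
UCL_s = B₄·s̄ = 2.266 × 1.6200 = 3.6709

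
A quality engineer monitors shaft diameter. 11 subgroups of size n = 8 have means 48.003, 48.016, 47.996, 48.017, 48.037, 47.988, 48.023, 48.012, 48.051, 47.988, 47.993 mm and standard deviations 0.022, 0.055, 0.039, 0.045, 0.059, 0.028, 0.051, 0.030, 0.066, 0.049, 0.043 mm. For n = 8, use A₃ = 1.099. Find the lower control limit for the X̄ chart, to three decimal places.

X̄̄ = (48.003 + 48.016 + 47.996 + 48.017 + 48.037 + 47.988 + 48.023 + 48.012 + 48.051 + 47.988 + 47.993) / 11 = 48.0113
s̄ = (0.022 + 0.055 + 0.039 + 0.045 + 0.059 + 0.028 + 0.051 + 0.030 + 0.066 + 0.049 + 0.043) / 11 = 0.0443
LCL = X̄̄ − A₃·s̄ = 48.0113 − 1.099 × 0.0443 = 47.9626

47.963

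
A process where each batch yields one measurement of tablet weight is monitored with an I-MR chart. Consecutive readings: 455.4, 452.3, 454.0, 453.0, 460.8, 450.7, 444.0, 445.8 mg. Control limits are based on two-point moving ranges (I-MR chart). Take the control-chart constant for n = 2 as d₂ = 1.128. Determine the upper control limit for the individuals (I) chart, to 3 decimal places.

464.234

X̄ = (455.4 + 452.3 + 454.0 + 453.0 + 460.8 + 450.7 + 444.0 + 445.8) / 8 = 452.0000
Moving ranges: 3.1, 1.7, 1.0, 7.8, 10.1, 6.7, 1.8; M̄R̄ = 32.2000 / 7 = 4.6000
UCL = X̄ + 3·M̄R̄/d₂ = 452.0000 + 3 × 4.6000 / 1.128 = 464.2340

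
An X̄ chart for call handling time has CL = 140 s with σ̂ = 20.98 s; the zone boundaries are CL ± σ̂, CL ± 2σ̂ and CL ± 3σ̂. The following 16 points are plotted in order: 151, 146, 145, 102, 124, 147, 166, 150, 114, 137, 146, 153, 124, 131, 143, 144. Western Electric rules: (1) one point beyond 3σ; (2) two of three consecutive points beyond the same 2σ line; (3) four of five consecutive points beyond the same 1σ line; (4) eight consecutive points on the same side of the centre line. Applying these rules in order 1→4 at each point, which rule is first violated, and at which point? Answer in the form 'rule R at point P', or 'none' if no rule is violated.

none

Zone of each point (C = within 1σ̂, B = 1σ̂–2σ̂, A = 2σ̂–3σ̂, * = beyond 3σ̂; sign = side of CL): 1:+C, 2:+C, 3:+C, 4:-B, 5:-C, 6:+C, 7:+B, 8:+C, 9:-B, 10:-C, 11:+C, 12:+C, 13:-C, 14:-C, 15:+C, 16:+C
No rule fires across all 16 points.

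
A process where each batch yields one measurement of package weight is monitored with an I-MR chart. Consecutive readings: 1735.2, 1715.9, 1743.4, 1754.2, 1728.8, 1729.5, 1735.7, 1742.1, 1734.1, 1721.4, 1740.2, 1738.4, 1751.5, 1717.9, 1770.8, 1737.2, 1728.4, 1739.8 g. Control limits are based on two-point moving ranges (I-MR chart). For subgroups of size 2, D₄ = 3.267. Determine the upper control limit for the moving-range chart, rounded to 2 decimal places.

55.92

Moving ranges: 19.3, 27.5, 10.8, 25.4, 0.7, 6.2, 6.4, 8.0, 12.7, 18.8, 1.8, 13.1, 33.6, 52.9, 33.6, 8.8, 11.4; M̄R̄ = 291.0000 / 17 = 17.1176
UCL_MR = D₄·M̄R̄ = 3.267 × 17.1176 = 55.9234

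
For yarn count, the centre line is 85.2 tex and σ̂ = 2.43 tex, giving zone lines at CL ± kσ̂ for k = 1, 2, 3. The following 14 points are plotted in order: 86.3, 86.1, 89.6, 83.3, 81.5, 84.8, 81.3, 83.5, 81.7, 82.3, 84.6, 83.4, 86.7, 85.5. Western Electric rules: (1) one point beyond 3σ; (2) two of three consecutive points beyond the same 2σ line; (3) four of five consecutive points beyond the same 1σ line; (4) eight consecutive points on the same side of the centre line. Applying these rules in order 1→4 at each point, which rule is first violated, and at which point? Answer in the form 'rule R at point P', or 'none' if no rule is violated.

rule 4 at point 11

Zone of each point (C = within 1σ̂, B = 1σ̂–2σ̂, A = 2σ̂–3σ̂, * = beyond 3σ̂; sign = side of CL): 1:+C, 2:+C, 3:+B, 4:-C, 5:-B, 6:-C, 7:-B, 8:-C, 9:-B, 10:-B, 11:-C, 12:-C, 13:+C, 14:+C
Rule 4 (eight consecutive points on the same side of the centre line) is satisfied at point 11.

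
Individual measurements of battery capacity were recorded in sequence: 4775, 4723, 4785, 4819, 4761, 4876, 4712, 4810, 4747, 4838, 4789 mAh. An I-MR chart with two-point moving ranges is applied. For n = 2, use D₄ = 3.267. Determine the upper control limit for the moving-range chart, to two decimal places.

Moving ranges: 52, 62, 34, 58, 115, 164, 98, 63, 91, 49; M̄R̄ = 786.0000 / 10 = 78.6000
UCL_MR = D₄·M̄R̄ = 3.267 × 78.6000 = 256.7862

256.79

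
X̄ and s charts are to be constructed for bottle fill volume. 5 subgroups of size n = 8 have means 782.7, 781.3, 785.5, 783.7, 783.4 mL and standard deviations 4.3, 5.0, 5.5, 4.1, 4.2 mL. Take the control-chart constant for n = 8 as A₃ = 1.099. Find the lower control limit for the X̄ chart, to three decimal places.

778.243

X̄̄ = (782.7 + 781.3 + 785.5 + 783.7 + 783.4) / 5 = 783.3200
s̄ = (4.3 + 5.0 + 5.5 + 4.1 + 4.2) / 5 = 4.6200
LCL = X̄̄ − A₃·s̄ = 783.3200 − 1.099 × 4.6200 = 778.2426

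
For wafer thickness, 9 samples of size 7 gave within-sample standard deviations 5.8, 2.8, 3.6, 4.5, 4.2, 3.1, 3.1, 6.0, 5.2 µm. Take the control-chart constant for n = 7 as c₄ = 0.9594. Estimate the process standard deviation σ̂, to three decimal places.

4.436

s̄ = (5.8 + 2.8 + 3.6 + 4.5 + 4.2 + 3.1 + 3.1 + 6.0 + 5.2) / 9 = 4.2556
σ̂ = s̄ / c₄ = 4.2556 / 0.9594 = 4.4356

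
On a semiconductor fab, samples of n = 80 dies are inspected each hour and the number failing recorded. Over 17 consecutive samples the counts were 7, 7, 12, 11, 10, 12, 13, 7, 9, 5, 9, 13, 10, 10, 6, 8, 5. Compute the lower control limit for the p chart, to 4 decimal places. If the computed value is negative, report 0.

0.0070

p̄ = Σdᵢ / (k·n) = 154 / (17 × 80) = 0.11324
LCL = p̄ − 3·√(p̄(1−p̄)/n) = 0.11324 − 3 × 0.03543 = 0.00695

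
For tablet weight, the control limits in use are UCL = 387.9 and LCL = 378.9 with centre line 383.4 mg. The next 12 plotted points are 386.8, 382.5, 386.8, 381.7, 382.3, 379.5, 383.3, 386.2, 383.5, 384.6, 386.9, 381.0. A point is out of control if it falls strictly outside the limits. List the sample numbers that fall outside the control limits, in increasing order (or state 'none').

none

All 12 points lie within [378.9, 387.9].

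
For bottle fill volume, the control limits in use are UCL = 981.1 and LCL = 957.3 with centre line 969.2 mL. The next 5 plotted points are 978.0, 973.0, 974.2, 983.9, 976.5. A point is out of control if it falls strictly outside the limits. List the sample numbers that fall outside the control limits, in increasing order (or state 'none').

4

Compare each point to [957.3, 981.1]: sample 4 = 983.9 > UCL.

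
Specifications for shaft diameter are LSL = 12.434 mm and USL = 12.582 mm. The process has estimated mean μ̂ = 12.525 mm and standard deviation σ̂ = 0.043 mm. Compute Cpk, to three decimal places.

0.442

Cpu = (USL − μ̂) / (3σ̂) = (12.582 − 12.525) / (3 × 0.043) = 0.4419; Cpl = (μ̂ − LSL) / (3σ̂) = (12.525 − 12.434) / (3 × 0.043) = 0.7054; Cpk = min(Cpu, Cpl) = 0.4419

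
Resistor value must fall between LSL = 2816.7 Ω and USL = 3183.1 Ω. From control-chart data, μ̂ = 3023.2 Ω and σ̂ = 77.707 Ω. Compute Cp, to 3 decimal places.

Cp = (USL − LSL) / (6σ̂) = (3183.1 − 2816.7) / (6 × 77.707) = 366.4000 / 466.2420 = 0.7859

0.786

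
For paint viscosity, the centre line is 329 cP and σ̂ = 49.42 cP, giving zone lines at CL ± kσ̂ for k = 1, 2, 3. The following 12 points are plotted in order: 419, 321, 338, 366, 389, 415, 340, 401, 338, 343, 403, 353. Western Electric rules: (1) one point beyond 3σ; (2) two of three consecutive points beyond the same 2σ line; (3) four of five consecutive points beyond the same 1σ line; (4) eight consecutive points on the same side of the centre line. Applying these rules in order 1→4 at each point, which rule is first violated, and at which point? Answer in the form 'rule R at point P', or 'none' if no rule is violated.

Zone of each point (C = within 1σ̂, B = 1σ̂–2σ̂, A = 2σ̂–3σ̂, * = beyond 3σ̂; sign = side of CL): 1:+B, 2:-C, 3:+C, 4:+C, 5:+B, 6:+B, 7:+C, 8:+B, 9:+C, 10:+C, 11:+B, 12:+C
Rule 4 (eight consecutive points on the same side of the centre line) is satisfied at point 10.

rule 4 at point 10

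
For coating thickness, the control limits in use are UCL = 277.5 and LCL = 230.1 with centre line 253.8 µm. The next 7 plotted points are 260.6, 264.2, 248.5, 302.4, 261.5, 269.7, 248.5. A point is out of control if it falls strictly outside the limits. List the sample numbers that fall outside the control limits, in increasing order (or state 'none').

Compare each point to [230.1, 277.5]: sample 4 = 302.4 > UCL.

4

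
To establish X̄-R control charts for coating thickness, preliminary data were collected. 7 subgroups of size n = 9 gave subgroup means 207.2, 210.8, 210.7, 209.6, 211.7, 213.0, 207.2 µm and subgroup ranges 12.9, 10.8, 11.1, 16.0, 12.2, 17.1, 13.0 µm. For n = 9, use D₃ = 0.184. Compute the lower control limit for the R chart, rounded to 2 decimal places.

2.45

R̄ = (12.9 + 10.8 + 11.1 + 16.0 + 12.2 + 17.1 + 13.0) / 7 = 93.1000 / 7 = 13.3000
LCL_R = D₃·R̄ = 0.184 × 13.3000 = 2.4472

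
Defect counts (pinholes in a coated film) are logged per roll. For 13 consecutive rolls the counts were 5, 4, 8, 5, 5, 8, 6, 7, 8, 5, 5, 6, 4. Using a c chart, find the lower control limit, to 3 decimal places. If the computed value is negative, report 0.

c̄ = (5 + 4 + 8 + 5 + 5 + 8 + 6 + 7 + 8 + 5 + 5 + 6 + 4) / 13 = 76 / 13 = 5.8462
LCL = c̄ − 3√c̄ = 5.8462 − 3 × 2.4179 = -1.4075 → 0 (cannot be negative)

0.000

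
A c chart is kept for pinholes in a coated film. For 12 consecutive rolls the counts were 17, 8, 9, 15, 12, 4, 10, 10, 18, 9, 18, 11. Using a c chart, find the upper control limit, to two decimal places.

22.03

c̄ = (17 + 8 + 9 + 15 + 12 + 4 + 10 + 10 + 18 + 9 + 18 + 11) / 12 = 141 / 12 = 11.7500
UCL = c̄ + 3√c̄ = 11.7500 + 3 × √11.7500 = 11.7500 + 3 × 3.4278 = 22.0335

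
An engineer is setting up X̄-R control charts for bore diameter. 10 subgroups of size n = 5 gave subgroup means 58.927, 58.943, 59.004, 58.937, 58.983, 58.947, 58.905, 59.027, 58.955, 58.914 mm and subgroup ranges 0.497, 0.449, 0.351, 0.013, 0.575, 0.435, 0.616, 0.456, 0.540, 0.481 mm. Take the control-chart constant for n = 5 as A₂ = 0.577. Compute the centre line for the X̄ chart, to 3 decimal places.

58.954

X̄̄ = (58.927 + 58.943 + 59.004 + 58.937 + 58.983 + 58.947 + 58.905 + 59.027 + 58.955 + 58.914) / 10 = 589.5420 / 10 = 58.9542
CL = X̄̄ = 58.9542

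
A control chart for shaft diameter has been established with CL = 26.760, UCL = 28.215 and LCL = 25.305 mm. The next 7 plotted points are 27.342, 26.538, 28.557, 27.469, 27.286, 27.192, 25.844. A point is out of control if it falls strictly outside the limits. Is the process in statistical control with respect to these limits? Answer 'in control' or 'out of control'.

out of control

Compare each point to [25.305, 28.215]: sample 3 = 28.557 > UCL.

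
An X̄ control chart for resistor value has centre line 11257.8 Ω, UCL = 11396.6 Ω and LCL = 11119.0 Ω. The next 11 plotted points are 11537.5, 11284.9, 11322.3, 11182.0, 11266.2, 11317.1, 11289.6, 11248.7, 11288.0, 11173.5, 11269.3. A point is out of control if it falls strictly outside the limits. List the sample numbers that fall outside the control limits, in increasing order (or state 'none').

Compare each point to [11119.0, 11396.6]: sample 1 = 11537.5 > UCL.

1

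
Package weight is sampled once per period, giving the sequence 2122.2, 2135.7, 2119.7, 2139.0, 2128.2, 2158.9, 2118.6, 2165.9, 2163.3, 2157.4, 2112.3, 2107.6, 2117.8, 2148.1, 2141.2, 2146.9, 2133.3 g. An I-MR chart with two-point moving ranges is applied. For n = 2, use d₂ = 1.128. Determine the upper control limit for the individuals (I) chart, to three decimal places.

X̄ = (2122.2 + 2135.7 + 2119.7 + 2139.0 + 2128.2 + 2158.9 + 2118.6 + 2165.9 + 2163.3 + 2157.4 + 2112.3 + 2107.6 + 2117.8 + 2148.1 + 2141.2 + 2146.9 + 2133.3) / 17 = 2136.2412
Moving ranges: 13.5, 16.0, 19.3, 10.8, 30.7, 40.3, 47.3, 2.6, 5.9, 45.1, 4.7, 10.2, 30.3, 6.9, 5.7, 13.6; M̄R̄ = 302.9000 / 16 = 18.9312
UCL = X̄ + 3·M̄R̄/d₂ = 2136.2412 + 3 × 18.9312 / 1.128 = 2186.5902

2186.590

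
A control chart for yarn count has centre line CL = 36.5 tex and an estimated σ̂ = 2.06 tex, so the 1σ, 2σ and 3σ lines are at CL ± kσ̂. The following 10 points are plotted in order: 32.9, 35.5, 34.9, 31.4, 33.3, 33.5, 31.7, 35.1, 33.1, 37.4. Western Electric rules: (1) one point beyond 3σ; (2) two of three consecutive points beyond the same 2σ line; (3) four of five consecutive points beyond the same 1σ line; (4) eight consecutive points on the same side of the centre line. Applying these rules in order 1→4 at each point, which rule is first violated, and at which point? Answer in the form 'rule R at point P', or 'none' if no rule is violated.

rule 3 at point 7

Zone of each point (C = within 1σ̂, B = 1σ̂–2σ̂, A = 2σ̂–3σ̂, * = beyond 3σ̂; sign = side of CL): 1:-B, 2:-C, 3:-C, 4:-A, 5:-B, 6:-B, 7:-A, 8:-C, 9:-B, 10:+C
Rule 3 (four of five consecutive points beyond the same 1σ limit) is satisfied at point 7.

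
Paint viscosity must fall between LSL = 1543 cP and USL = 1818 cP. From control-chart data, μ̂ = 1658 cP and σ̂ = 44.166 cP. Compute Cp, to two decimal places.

1.04

Cp = (USL − LSL) / (6σ̂) = (1818 − 1543) / (6 × 44.166) = 275.0000 / 264.9960 = 1.0378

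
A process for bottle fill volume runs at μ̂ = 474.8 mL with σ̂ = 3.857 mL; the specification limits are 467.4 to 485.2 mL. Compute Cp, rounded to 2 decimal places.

0.77

Cp = (USL − LSL) / (6σ̂) = (485.2 − 467.4) / (6 × 3.857) = 17.8000 / 23.1420 = 0.7692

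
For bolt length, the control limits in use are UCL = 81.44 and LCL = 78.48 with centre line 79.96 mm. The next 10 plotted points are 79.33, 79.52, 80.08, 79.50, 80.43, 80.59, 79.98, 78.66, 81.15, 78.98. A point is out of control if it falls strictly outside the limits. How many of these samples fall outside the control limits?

0

All 10 points lie within [78.48, 81.44].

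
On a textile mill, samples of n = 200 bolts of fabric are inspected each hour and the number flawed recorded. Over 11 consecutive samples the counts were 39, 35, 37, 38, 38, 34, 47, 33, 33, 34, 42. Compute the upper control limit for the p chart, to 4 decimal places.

p̄ = Σdᵢ / (k·n) = 410 / (11 × 200) = 0.18636
UCL = p̄ + 3·√(p̄(1−p̄)/n) = 0.18636 + 3 × √(0.18636×0.81364/200) = 0.18636 + 3 × 0.02753 = 0.26897

0.2690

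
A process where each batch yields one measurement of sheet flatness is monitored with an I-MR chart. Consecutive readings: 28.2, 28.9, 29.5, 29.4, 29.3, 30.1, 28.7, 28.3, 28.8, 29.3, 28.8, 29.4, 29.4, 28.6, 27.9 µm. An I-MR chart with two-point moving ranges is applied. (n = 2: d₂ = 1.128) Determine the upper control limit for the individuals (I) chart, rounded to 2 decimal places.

30.44

X̄ = (28.2 + 28.9 + 29.5 + 29.4 + 29.3 + 30.1 + 28.7 + 28.3 + 28.8 + 29.3 + 28.8 + 29.4 + 29.4 + 28.6 + 27.9) / 15 = 28.9733
Moving ranges: 0.7, 0.6, 0.1, 0.1, 0.8, 1.4, 0.4, 0.5, 0.5, 0.5, 0.6, 0.0, 0.8, 0.7; M̄R̄ = 7.7000 / 14 = 0.5500
UCL = X̄ + 3·M̄R̄/d₂ = 28.9733 + 3 × 0.5500 / 1.128 = 30.4361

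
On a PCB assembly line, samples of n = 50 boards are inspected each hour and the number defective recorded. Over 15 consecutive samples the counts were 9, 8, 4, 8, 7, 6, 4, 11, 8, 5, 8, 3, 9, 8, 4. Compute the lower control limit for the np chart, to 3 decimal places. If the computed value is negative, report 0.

0.000

p̄ = Σdᵢ / (k·n) = 102 / (15 × 50) = 0.13600
LCL = np̄ − 3·√(np̄(1−p̄)) = 6.8000 − 3 × 2.4239 = -0.4716 → 0 (negative, so LCL = 0)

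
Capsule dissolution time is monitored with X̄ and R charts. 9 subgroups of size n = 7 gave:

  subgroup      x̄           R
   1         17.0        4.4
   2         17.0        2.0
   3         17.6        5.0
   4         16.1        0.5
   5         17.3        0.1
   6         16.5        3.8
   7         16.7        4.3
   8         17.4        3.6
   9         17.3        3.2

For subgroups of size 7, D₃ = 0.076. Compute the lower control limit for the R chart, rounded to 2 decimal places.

R̄ = (4.4 + 2.0 + 5.0 + 0.5 + 0.1 + 3.8 + 4.3 + 3.6 + 3.2) / 9 = 26.9000 / 9 = 2.9889
LCL_R = D₃·R̄ = 0.076 × 2.9889 = 0.2272

0.23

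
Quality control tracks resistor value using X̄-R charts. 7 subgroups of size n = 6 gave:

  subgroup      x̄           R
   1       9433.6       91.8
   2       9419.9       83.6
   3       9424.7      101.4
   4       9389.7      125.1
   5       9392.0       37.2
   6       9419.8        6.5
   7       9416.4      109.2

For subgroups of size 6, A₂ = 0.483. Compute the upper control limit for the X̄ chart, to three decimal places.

9452.010

X̄̄ = (9433.6 + 9419.9 + 9424.7 + 9389.7 + 9392.0 + 9419.8 + 9416.4) / 7 = 65896.1000 / 7 = 9413.7286
R̄ = (91.8 + 83.6 + 101.4 + 125.1 + 37.2 + 6.5 + 109.2) / 7 = 554.8000 / 7 = 79.2571
UCL = X̄̄ + A₂·R̄ = 9413.7286 + 0.483 × 79.2571 = 9452.0098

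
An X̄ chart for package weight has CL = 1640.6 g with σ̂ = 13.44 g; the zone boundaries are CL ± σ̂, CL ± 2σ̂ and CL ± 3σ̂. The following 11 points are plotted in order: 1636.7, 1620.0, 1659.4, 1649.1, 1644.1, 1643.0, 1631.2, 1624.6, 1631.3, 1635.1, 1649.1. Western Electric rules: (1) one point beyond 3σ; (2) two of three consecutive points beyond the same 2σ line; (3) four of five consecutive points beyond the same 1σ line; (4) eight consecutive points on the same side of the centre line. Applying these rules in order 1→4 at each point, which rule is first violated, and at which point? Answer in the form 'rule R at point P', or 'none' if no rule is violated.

none

Zone of each point (C = within 1σ̂, B = 1σ̂–2σ̂, A = 2σ̂–3σ̂, * = beyond 3σ̂; sign = side of CL): 1:-C, 2:-B, 3:+B, 4:+C, 5:+C, 6:+C, 7:-C, 8:-B, 9:-C, 10:-C, 11:+C
No rule fires across all 11 points.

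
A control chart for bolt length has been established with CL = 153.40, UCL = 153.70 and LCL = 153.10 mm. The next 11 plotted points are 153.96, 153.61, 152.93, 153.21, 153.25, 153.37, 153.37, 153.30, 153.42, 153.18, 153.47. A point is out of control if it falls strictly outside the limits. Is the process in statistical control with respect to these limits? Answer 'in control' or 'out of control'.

Compare each point to [153.10, 153.70]: sample 1 = 153.96 > UCL; sample 3 = 152.93 < LCL.

out of control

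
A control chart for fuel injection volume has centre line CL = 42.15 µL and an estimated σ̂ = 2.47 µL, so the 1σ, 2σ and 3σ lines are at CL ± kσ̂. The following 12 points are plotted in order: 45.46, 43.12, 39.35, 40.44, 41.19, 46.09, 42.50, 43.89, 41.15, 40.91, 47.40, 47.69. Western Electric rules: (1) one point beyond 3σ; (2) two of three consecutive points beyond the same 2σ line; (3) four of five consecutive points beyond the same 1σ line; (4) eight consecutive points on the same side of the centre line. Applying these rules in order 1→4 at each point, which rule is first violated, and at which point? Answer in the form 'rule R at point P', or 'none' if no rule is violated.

Zone of each point (C = within 1σ̂, B = 1σ̂–2σ̂, A = 2σ̂–3σ̂, * = beyond 3σ̂; sign = side of CL): 1:+B, 2:+C, 3:-B, 4:-C, 5:-C, 6:+B, 7:+C, 8:+C, 9:-C, 10:-C, 11:+A, 12:+A
Rule 2 (two of three consecutive points beyond the same 2σ limit) is satisfied at point 12.

rule 2 at point 12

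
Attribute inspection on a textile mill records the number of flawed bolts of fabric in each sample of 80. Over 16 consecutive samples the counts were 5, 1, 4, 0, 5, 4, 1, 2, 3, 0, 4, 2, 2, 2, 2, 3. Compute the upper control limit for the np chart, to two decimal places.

p̄ = Σdᵢ / (k·n) = 40 / (16 × 80) = 0.03125
UCL = np̄ + 3·√(np̄(1−p̄)) = 2.5000 + 3 × √(2.5000×0.96875) = 2.5000 + 3 × 1.5562 = 7.1687

7.17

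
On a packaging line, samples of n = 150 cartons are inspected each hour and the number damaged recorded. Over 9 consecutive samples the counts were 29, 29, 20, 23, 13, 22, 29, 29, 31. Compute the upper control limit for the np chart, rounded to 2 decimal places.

38.69

p̄ = Σdᵢ / (k·n) = 225 / (9 × 150) = 0.16667
UCL = np̄ + 3·√(np̄(1−p̄)) = 25.0000 + 3 × √(25.0000×0.83333) = 25.0000 + 3 × 4.5644 = 38.6931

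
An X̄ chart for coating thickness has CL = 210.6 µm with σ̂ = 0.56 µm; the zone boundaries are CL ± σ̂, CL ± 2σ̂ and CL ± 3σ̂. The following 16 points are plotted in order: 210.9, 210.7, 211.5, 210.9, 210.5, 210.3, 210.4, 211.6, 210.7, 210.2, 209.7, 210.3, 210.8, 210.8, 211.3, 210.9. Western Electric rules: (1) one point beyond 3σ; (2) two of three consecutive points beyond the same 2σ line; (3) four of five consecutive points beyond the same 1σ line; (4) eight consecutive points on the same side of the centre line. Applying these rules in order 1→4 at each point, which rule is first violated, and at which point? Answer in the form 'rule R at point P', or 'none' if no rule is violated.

none

Zone of each point (C = within 1σ̂, B = 1σ̂–2σ̂, A = 2σ̂–3σ̂, * = beyond 3σ̂; sign = side of CL): 1:+C, 2:+C, 3:+B, 4:+C, 5:-C, 6:-C, 7:-C, 8:+B, 9:+C, 10:-C, 11:-B, 12:-C, 13:+C, 14:+C, 15:+B, 16:+C
No rule fires across all 16 points.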